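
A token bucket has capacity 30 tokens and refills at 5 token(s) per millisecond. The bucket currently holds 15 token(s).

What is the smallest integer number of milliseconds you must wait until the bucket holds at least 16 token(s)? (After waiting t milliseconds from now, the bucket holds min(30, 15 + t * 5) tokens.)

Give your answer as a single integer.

Answer: 1

Derivation:
Need 15 + t * 5 >= 16, so t >= 1/5.
Smallest integer t = ceil(1/5) = 1.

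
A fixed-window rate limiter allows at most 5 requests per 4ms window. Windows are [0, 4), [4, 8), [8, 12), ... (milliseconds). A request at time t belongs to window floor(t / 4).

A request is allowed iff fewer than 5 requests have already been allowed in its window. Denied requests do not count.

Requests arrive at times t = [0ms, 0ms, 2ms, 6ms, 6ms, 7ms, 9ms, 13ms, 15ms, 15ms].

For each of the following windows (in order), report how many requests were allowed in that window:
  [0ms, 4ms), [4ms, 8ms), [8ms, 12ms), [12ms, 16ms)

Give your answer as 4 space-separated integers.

Processing requests:
  req#1 t=0ms (window 0): ALLOW
  req#2 t=0ms (window 0): ALLOW
  req#3 t=2ms (window 0): ALLOW
  req#4 t=6ms (window 1): ALLOW
  req#5 t=6ms (window 1): ALLOW
  req#6 t=7ms (window 1): ALLOW
  req#7 t=9ms (window 2): ALLOW
  req#8 t=13ms (window 3): ALLOW
  req#9 t=15ms (window 3): ALLOW
  req#10 t=15ms (window 3): ALLOW

Allowed counts by window: 3 3 1 3

Answer: 3 3 1 3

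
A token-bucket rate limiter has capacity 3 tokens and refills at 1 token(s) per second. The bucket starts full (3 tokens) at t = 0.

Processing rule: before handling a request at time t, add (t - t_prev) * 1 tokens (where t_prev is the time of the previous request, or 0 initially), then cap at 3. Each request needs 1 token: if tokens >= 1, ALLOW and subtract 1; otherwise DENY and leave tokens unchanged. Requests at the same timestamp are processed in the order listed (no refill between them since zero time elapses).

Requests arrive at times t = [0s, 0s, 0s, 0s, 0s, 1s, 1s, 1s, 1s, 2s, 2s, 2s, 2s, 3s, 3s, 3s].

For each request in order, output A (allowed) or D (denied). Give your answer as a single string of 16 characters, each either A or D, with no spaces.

Simulating step by step:
  req#1 t=0s: ALLOW
  req#2 t=0s: ALLOW
  req#3 t=0s: ALLOW
  req#4 t=0s: DENY
  req#5 t=0s: DENY
  req#6 t=1s: ALLOW
  req#7 t=1s: DENY
  req#8 t=1s: DENY
  req#9 t=1s: DENY
  req#10 t=2s: ALLOW
  req#11 t=2s: DENY
  req#12 t=2s: DENY
  req#13 t=2s: DENY
  req#14 t=3s: ALLOW
  req#15 t=3s: DENY
  req#16 t=3s: DENY

Answer: AAADDADDDADDDADD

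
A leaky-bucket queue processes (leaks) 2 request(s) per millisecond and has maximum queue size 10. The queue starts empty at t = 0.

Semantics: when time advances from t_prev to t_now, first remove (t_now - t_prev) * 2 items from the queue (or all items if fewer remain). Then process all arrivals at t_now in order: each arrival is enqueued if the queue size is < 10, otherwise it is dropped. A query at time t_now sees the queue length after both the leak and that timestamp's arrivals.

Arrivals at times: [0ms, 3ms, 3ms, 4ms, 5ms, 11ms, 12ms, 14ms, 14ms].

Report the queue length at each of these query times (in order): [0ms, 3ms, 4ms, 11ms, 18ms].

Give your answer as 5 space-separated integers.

Answer: 1 2 1 1 0

Derivation:
Queue lengths at query times:
  query t=0ms: backlog = 1
  query t=3ms: backlog = 2
  query t=4ms: backlog = 1
  query t=11ms: backlog = 1
  query t=18ms: backlog = 0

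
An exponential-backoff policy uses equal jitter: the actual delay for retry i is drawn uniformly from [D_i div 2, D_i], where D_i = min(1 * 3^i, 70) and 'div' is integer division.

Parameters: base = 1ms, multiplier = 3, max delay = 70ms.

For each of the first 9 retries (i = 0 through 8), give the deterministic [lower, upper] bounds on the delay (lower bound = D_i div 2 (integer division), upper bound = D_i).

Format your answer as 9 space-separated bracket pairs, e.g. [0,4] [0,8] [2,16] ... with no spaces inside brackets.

Computing bounds per retry:
  i=0: D_i=min(1*3^0,70)=1, bounds=[0,1]
  i=1: D_i=min(1*3^1,70)=3, bounds=[1,3]
  i=2: D_i=min(1*3^2,70)=9, bounds=[4,9]
  i=3: D_i=min(1*3^3,70)=27, bounds=[13,27]
  i=4: D_i=min(1*3^4,70)=70, bounds=[35,70]
  i=5: D_i=min(1*3^5,70)=70, bounds=[35,70]
  i=6: D_i=min(1*3^6,70)=70, bounds=[35,70]
  i=7: D_i=min(1*3^7,70)=70, bounds=[35,70]
  i=8: D_i=min(1*3^8,70)=70, bounds=[35,70]

Answer: [0,1] [1,3] [4,9] [13,27] [35,70] [35,70] [35,70] [35,70] [35,70]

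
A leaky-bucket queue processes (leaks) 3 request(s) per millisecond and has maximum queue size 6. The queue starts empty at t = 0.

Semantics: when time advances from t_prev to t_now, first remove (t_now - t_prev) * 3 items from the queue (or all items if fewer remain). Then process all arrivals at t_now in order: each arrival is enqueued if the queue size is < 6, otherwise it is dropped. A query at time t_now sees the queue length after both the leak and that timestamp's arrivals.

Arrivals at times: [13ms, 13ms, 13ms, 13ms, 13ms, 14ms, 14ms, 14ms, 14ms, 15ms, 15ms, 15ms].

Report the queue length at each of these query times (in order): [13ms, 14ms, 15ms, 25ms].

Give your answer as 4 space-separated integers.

Answer: 5 6 6 0

Derivation:
Queue lengths at query times:
  query t=13ms: backlog = 5
  query t=14ms: backlog = 6
  query t=15ms: backlog = 6
  query t=25ms: backlog = 0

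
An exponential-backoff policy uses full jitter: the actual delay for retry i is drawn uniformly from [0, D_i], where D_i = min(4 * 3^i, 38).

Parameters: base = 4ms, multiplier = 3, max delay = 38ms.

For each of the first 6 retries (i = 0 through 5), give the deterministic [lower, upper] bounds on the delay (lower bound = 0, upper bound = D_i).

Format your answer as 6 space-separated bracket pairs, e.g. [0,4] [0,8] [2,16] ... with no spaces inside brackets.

Computing bounds per retry:
  i=0: D_i=min(4*3^0,38)=4, bounds=[0,4]
  i=1: D_i=min(4*3^1,38)=12, bounds=[0,12]
  i=2: D_i=min(4*3^2,38)=36, bounds=[0,36]
  i=3: D_i=min(4*3^3,38)=38, bounds=[0,38]
  i=4: D_i=min(4*3^4,38)=38, bounds=[0,38]
  i=5: D_i=min(4*3^5,38)=38, bounds=[0,38]

Answer: [0,4] [0,12] [0,36] [0,38] [0,38] [0,38]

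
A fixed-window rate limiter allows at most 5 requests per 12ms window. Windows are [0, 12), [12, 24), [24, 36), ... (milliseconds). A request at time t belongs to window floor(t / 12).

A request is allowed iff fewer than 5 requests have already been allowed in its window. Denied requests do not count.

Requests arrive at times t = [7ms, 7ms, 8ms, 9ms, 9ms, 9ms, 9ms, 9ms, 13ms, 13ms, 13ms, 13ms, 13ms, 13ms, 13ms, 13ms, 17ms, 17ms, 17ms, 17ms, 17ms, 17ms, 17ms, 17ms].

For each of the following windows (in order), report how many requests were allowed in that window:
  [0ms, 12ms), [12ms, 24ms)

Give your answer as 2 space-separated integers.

Answer: 5 5

Derivation:
Processing requests:
  req#1 t=7ms (window 0): ALLOW
  req#2 t=7ms (window 0): ALLOW
  req#3 t=8ms (window 0): ALLOW
  req#4 t=9ms (window 0): ALLOW
  req#5 t=9ms (window 0): ALLOW
  req#6 t=9ms (window 0): DENY
  req#7 t=9ms (window 0): DENY
  req#8 t=9ms (window 0): DENY
  req#9 t=13ms (window 1): ALLOW
  req#10 t=13ms (window 1): ALLOW
  req#11 t=13ms (window 1): ALLOW
  req#12 t=13ms (window 1): ALLOW
  req#13 t=13ms (window 1): ALLOW
  req#14 t=13ms (window 1): DENY
  req#15 t=13ms (window 1): DENY
  req#16 t=13ms (window 1): DENY
  req#17 t=17ms (window 1): DENY
  req#18 t=17ms (window 1): DENY
  req#19 t=17ms (window 1): DENY
  req#20 t=17ms (window 1): DENY
  req#21 t=17ms (window 1): DENY
  req#22 t=17ms (window 1): DENY
  req#23 t=17ms (window 1): DENY
  req#24 t=17ms (window 1): DENY

Allowed counts by window: 5 5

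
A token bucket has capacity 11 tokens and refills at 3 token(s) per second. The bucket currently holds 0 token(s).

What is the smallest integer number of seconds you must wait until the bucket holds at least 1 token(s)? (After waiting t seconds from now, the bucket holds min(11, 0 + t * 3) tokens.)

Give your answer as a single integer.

Answer: 1

Derivation:
Need 0 + t * 3 >= 1, so t >= 1/3.
Smallest integer t = ceil(1/3) = 1.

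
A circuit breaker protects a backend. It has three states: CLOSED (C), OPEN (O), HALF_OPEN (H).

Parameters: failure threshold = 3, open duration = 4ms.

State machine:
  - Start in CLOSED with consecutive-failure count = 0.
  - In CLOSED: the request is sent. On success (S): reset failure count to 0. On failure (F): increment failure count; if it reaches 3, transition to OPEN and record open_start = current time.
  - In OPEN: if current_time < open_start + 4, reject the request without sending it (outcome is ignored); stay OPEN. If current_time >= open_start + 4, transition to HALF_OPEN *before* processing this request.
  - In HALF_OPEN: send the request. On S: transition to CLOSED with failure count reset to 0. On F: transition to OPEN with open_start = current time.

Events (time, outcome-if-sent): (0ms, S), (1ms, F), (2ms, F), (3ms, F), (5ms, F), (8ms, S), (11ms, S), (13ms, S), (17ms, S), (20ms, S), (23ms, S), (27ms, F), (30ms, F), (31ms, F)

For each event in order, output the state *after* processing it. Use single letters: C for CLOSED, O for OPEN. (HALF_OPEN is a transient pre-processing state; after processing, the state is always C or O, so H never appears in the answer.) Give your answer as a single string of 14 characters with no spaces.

Answer: CCCOOCCCCCCCCO

Derivation:
State after each event:
  event#1 t=0ms outcome=S: state=CLOSED
  event#2 t=1ms outcome=F: state=CLOSED
  event#3 t=2ms outcome=F: state=CLOSED
  event#4 t=3ms outcome=F: state=OPEN
  event#5 t=5ms outcome=F: state=OPEN
  event#6 t=8ms outcome=S: state=CLOSED
  event#7 t=11ms outcome=S: state=CLOSED
  event#8 t=13ms outcome=S: state=CLOSED
  event#9 t=17ms outcome=S: state=CLOSED
  event#10 t=20ms outcome=S: state=CLOSED
  event#11 t=23ms outcome=S: state=CLOSED
  event#12 t=27ms outcome=F: state=CLOSED
  event#13 t=30ms outcome=F: state=CLOSED
  event#14 t=31ms outcome=F: state=OPEN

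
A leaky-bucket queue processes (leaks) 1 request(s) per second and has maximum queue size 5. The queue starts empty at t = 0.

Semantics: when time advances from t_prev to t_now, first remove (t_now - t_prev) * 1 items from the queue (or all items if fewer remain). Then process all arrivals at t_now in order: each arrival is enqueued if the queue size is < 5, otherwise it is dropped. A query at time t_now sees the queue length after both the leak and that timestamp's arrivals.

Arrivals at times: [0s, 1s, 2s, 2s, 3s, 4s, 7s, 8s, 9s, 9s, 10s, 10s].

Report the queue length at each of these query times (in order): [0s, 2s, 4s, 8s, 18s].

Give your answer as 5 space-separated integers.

Queue lengths at query times:
  query t=0s: backlog = 1
  query t=2s: backlog = 2
  query t=4s: backlog = 2
  query t=8s: backlog = 1
  query t=18s: backlog = 0

Answer: 1 2 2 1 0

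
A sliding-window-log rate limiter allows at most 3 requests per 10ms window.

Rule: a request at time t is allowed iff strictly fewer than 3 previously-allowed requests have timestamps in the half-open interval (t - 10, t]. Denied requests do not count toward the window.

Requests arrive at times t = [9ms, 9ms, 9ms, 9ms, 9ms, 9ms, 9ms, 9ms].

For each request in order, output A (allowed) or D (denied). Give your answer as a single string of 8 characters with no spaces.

Answer: AAADDDDD

Derivation:
Tracking allowed requests in the window:
  req#1 t=9ms: ALLOW
  req#2 t=9ms: ALLOW
  req#3 t=9ms: ALLOW
  req#4 t=9ms: DENY
  req#5 t=9ms: DENY
  req#6 t=9ms: DENY
  req#7 t=9ms: DENY
  req#8 t=9ms: DENY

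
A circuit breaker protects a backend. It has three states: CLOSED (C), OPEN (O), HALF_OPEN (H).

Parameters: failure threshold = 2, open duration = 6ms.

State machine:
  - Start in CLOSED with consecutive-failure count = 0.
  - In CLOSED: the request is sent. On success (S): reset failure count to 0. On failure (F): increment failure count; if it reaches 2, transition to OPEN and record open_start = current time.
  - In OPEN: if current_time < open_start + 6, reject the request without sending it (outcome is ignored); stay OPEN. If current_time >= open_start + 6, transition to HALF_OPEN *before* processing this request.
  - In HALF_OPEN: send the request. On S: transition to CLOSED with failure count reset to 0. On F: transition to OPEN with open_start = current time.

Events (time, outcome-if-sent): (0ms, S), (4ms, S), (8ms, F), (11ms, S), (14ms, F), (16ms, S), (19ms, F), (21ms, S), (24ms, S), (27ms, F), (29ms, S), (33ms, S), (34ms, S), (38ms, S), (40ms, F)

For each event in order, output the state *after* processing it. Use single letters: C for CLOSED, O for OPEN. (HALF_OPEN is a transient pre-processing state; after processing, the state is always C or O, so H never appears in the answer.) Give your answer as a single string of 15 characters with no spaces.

State after each event:
  event#1 t=0ms outcome=S: state=CLOSED
  event#2 t=4ms outcome=S: state=CLOSED
  event#3 t=8ms outcome=F: state=CLOSED
  event#4 t=11ms outcome=S: state=CLOSED
  event#5 t=14ms outcome=F: state=CLOSED
  event#6 t=16ms outcome=S: state=CLOSED
  event#7 t=19ms outcome=F: state=CLOSED
  event#8 t=21ms outcome=S: state=CLOSED
  event#9 t=24ms outcome=S: state=CLOSED
  event#10 t=27ms outcome=F: state=CLOSED
  event#11 t=29ms outcome=S: state=CLOSED
  event#12 t=33ms outcome=S: state=CLOSED
  event#13 t=34ms outcome=S: state=CLOSED
  event#14 t=38ms outcome=S: state=CLOSED
  event#15 t=40ms outcome=F: state=CLOSED

Answer: CCCCCCCCCCCCCCC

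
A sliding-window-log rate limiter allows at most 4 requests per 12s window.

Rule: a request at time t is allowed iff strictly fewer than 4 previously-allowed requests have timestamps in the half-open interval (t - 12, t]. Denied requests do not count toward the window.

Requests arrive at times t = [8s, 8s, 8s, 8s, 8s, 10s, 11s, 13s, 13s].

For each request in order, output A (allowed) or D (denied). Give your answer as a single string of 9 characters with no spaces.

Tracking allowed requests in the window:
  req#1 t=8s: ALLOW
  req#2 t=8s: ALLOW
  req#3 t=8s: ALLOW
  req#4 t=8s: ALLOW
  req#5 t=8s: DENY
  req#6 t=10s: DENY
  req#7 t=11s: DENY
  req#8 t=13s: DENY
  req#9 t=13s: DENY

Answer: AAAADDDDD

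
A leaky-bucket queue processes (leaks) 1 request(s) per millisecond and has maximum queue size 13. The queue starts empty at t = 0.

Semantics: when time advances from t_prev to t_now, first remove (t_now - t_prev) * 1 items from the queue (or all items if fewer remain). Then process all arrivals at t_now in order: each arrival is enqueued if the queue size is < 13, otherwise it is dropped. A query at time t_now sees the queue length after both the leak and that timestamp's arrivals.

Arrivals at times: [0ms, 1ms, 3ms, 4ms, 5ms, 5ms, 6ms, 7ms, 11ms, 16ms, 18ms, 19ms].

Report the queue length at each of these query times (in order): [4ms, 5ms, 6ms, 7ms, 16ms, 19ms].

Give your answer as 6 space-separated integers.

Queue lengths at query times:
  query t=4ms: backlog = 1
  query t=5ms: backlog = 2
  query t=6ms: backlog = 2
  query t=7ms: backlog = 2
  query t=16ms: backlog = 1
  query t=19ms: backlog = 1

Answer: 1 2 2 2 1 1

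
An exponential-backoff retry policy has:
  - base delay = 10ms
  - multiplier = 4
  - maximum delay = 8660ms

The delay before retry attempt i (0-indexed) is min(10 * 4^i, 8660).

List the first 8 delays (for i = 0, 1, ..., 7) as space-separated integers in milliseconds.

Computing each delay:
  i=0: min(10*4^0, 8660) = 10
  i=1: min(10*4^1, 8660) = 40
  i=2: min(10*4^2, 8660) = 160
  i=3: min(10*4^3, 8660) = 640
  i=4: min(10*4^4, 8660) = 2560
  i=5: min(10*4^5, 8660) = 8660
  i=6: min(10*4^6, 8660) = 8660
  i=7: min(10*4^7, 8660) = 8660

Answer: 10 40 160 640 2560 8660 8660 8660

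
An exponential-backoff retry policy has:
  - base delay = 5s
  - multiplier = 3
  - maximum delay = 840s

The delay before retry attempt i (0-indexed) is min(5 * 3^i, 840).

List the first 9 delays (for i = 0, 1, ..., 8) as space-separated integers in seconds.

Computing each delay:
  i=0: min(5*3^0, 840) = 5
  i=1: min(5*3^1, 840) = 15
  i=2: min(5*3^2, 840) = 45
  i=3: min(5*3^3, 840) = 135
  i=4: min(5*3^4, 840) = 405
  i=5: min(5*3^5, 840) = 840
  i=6: min(5*3^6, 840) = 840
  i=7: min(5*3^7, 840) = 840
  i=8: min(5*3^8, 840) = 840

Answer: 5 15 45 135 405 840 840 840 840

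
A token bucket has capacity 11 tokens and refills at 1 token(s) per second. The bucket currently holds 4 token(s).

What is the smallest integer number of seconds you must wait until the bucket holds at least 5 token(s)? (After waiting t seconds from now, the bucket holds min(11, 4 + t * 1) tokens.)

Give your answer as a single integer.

Need 4 + t * 1 >= 5, so t >= 1/1.
Smallest integer t = ceil(1/1) = 1.

Answer: 1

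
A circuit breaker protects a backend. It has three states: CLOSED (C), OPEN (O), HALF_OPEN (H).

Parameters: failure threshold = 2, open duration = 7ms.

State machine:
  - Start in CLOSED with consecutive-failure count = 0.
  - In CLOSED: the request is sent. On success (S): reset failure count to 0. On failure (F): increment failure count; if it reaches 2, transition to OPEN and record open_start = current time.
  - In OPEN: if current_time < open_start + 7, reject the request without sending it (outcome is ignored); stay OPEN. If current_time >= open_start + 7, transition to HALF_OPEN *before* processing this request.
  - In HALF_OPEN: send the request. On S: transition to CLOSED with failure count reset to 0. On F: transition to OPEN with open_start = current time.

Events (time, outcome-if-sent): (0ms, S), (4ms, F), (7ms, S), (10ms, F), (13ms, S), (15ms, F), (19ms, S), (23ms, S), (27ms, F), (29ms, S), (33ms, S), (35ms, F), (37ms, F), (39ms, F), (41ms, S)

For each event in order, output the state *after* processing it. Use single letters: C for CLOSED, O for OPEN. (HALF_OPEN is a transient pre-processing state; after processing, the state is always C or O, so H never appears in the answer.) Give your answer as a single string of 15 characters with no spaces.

Answer: CCCCCCCCCCCCOOO

Derivation:
State after each event:
  event#1 t=0ms outcome=S: state=CLOSED
  event#2 t=4ms outcome=F: state=CLOSED
  event#3 t=7ms outcome=S: state=CLOSED
  event#4 t=10ms outcome=F: state=CLOSED
  event#5 t=13ms outcome=S: state=CLOSED
  event#6 t=15ms outcome=F: state=CLOSED
  event#7 t=19ms outcome=S: state=CLOSED
  event#8 t=23ms outcome=S: state=CLOSED
  event#9 t=27ms outcome=F: state=CLOSED
  event#10 t=29ms outcome=S: state=CLOSED
  event#11 t=33ms outcome=S: state=CLOSED
  event#12 t=35ms outcome=F: state=CLOSED
  event#13 t=37ms outcome=F: state=OPEN
  event#14 t=39ms outcome=F: state=OPEN
  event#15 t=41ms outcome=S: state=OPEN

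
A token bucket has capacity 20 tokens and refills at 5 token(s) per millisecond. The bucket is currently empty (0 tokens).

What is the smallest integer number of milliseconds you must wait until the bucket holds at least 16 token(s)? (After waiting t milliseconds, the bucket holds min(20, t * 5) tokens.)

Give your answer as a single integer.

Answer: 4

Derivation:
Need t * 5 >= 16, so t >= 16/5.
Smallest integer t = ceil(16/5) = 4.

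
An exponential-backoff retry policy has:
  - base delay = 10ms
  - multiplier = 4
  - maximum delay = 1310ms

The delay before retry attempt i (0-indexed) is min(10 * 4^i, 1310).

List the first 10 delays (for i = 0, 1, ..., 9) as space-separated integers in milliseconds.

Answer: 10 40 160 640 1310 1310 1310 1310 1310 1310

Derivation:
Computing each delay:
  i=0: min(10*4^0, 1310) = 10
  i=1: min(10*4^1, 1310) = 40
  i=2: min(10*4^2, 1310) = 160
  i=3: min(10*4^3, 1310) = 640
  i=4: min(10*4^4, 1310) = 1310
  i=5: min(10*4^5, 1310) = 1310
  i=6: min(10*4^6, 1310) = 1310
  i=7: min(10*4^7, 1310) = 1310
  i=8: min(10*4^8, 1310) = 1310
  i=9: min(10*4^9, 1310) = 1310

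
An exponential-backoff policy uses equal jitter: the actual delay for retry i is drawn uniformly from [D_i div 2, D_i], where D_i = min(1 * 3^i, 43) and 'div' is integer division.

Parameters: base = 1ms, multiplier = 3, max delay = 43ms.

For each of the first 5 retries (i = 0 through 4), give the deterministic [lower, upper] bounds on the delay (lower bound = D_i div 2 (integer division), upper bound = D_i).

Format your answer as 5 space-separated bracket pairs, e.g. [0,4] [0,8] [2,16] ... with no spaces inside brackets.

Computing bounds per retry:
  i=0: D_i=min(1*3^0,43)=1, bounds=[0,1]
  i=1: D_i=min(1*3^1,43)=3, bounds=[1,3]
  i=2: D_i=min(1*3^2,43)=9, bounds=[4,9]
  i=3: D_i=min(1*3^3,43)=27, bounds=[13,27]
  i=4: D_i=min(1*3^4,43)=43, bounds=[21,43]

Answer: [0,1] [1,3] [4,9] [13,27] [21,43]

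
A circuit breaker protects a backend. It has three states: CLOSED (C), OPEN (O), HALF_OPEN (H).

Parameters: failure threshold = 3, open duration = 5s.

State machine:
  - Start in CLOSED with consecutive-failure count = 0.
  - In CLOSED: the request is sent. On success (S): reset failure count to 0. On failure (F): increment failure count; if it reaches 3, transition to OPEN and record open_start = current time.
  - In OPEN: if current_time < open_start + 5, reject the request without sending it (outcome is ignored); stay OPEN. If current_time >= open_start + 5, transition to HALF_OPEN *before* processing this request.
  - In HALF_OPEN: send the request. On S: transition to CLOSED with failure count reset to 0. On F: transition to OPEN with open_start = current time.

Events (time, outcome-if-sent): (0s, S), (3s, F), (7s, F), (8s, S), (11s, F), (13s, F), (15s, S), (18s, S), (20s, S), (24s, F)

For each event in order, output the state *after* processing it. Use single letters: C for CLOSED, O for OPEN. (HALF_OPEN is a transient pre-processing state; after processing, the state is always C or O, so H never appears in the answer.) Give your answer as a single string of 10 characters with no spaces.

State after each event:
  event#1 t=0s outcome=S: state=CLOSED
  event#2 t=3s outcome=F: state=CLOSED
  event#3 t=7s outcome=F: state=CLOSED
  event#4 t=8s outcome=S: state=CLOSED
  event#5 t=11s outcome=F: state=CLOSED
  event#6 t=13s outcome=F: state=CLOSED
  event#7 t=15s outcome=S: state=CLOSED
  event#8 t=18s outcome=S: state=CLOSED
  event#9 t=20s outcome=S: state=CLOSED
  event#10 t=24s outcome=F: state=CLOSED

Answer: CCCCCCCCCC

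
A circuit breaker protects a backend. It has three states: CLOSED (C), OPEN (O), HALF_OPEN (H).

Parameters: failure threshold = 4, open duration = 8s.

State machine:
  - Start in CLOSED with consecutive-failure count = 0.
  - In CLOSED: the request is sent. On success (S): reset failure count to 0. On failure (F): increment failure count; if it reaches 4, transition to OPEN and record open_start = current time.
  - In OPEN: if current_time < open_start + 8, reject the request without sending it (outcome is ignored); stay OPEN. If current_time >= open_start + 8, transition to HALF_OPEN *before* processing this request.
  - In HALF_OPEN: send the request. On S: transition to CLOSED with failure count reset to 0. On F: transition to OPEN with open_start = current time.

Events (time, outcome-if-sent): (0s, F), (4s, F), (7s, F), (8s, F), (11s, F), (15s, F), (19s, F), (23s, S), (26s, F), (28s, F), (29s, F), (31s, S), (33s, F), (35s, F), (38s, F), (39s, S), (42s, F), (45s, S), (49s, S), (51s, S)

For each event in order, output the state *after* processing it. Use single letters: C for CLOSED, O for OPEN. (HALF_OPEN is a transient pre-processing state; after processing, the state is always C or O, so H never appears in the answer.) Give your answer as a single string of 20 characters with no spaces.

State after each event:
  event#1 t=0s outcome=F: state=CLOSED
  event#2 t=4s outcome=F: state=CLOSED
  event#3 t=7s outcome=F: state=CLOSED
  event#4 t=8s outcome=F: state=OPEN
  event#5 t=11s outcome=F: state=OPEN
  event#6 t=15s outcome=F: state=OPEN
  event#7 t=19s outcome=F: state=OPEN
  event#8 t=23s outcome=S: state=OPEN
  event#9 t=26s outcome=F: state=OPEN
  event#10 t=28s outcome=F: state=OPEN
  event#11 t=29s outcome=F: state=OPEN
  event#12 t=31s outcome=S: state=OPEN
  event#13 t=33s outcome=F: state=OPEN
  event#14 t=35s outcome=F: state=OPEN
  event#15 t=38s outcome=F: state=OPEN
  event#16 t=39s outcome=S: state=OPEN
  event#17 t=42s outcome=F: state=OPEN
  event#18 t=45s outcome=S: state=OPEN
  event#19 t=49s outcome=S: state=CLOSED
  event#20 t=51s outcome=S: state=CLOSED

Answer: CCCOOOOOOOOOOOOOOOCC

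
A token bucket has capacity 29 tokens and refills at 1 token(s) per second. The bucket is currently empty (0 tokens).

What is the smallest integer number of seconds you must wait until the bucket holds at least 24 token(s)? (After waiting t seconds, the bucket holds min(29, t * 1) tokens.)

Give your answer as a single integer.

Need t * 1 >= 24, so t >= 24/1.
Smallest integer t = ceil(24/1) = 24.

Answer: 24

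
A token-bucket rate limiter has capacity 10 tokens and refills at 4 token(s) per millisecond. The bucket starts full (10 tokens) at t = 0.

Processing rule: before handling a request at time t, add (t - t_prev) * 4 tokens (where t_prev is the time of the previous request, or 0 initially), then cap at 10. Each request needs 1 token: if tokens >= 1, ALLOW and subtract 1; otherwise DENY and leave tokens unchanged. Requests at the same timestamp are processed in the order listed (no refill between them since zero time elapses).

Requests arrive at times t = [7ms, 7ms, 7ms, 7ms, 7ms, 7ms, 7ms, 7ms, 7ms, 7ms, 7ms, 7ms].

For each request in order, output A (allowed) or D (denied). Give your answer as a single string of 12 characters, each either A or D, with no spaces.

Answer: AAAAAAAAAADD

Derivation:
Simulating step by step:
  req#1 t=7ms: ALLOW
  req#2 t=7ms: ALLOW
  req#3 t=7ms: ALLOW
  req#4 t=7ms: ALLOW
  req#5 t=7ms: ALLOW
  req#6 t=7ms: ALLOW
  req#7 t=7ms: ALLOW
  req#8 t=7ms: ALLOW
  req#9 t=7ms: ALLOW
  req#10 t=7ms: ALLOW
  req#11 t=7ms: DENY
  req#12 t=7ms: DENY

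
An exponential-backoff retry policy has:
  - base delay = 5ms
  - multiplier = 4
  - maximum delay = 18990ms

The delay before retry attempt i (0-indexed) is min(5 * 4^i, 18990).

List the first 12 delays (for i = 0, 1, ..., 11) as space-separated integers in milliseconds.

Computing each delay:
  i=0: min(5*4^0, 18990) = 5
  i=1: min(5*4^1, 18990) = 20
  i=2: min(5*4^2, 18990) = 80
  i=3: min(5*4^3, 18990) = 320
  i=4: min(5*4^4, 18990) = 1280
  i=5: min(5*4^5, 18990) = 5120
  i=6: min(5*4^6, 18990) = 18990
  i=7: min(5*4^7, 18990) = 18990
  i=8: min(5*4^8, 18990) = 18990
  i=9: min(5*4^9, 18990) = 18990
  i=10: min(5*4^10, 18990) = 18990
  i=11: min(5*4^11, 18990) = 18990

Answer: 5 20 80 320 1280 5120 18990 18990 18990 18990 18990 18990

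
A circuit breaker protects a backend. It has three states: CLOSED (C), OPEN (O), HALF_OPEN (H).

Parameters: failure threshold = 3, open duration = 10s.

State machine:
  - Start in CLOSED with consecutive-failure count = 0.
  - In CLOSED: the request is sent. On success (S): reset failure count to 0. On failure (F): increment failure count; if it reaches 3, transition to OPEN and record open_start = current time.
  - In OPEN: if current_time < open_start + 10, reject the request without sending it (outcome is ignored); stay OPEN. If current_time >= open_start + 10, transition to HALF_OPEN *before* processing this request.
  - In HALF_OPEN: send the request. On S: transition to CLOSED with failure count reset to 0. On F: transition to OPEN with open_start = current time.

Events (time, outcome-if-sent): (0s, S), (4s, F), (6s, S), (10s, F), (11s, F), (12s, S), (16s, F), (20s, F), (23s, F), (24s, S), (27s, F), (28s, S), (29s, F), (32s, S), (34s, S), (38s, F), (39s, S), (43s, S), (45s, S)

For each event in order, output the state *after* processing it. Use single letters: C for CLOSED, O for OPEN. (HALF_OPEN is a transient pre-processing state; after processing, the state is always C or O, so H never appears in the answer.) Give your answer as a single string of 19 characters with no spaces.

State after each event:
  event#1 t=0s outcome=S: state=CLOSED
  event#2 t=4s outcome=F: state=CLOSED
  event#3 t=6s outcome=S: state=CLOSED
  event#4 t=10s outcome=F: state=CLOSED
  event#5 t=11s outcome=F: state=CLOSED
  event#6 t=12s outcome=S: state=CLOSED
  event#7 t=16s outcome=F: state=CLOSED
  event#8 t=20s outcome=F: state=CLOSED
  event#9 t=23s outcome=F: state=OPEN
  event#10 t=24s outcome=S: state=OPEN
  event#11 t=27s outcome=F: state=OPEN
  event#12 t=28s outcome=S: state=OPEN
  event#13 t=29s outcome=F: state=OPEN
  event#14 t=32s outcome=S: state=OPEN
  event#15 t=34s outcome=S: state=CLOSED
  event#16 t=38s outcome=F: state=CLOSED
  event#17 t=39s outcome=S: state=CLOSED
  event#18 t=43s outcome=S: state=CLOSED
  event#19 t=45s outcome=S: state=CLOSED

Answer: CCCCCCCCOOOOOOCCCCC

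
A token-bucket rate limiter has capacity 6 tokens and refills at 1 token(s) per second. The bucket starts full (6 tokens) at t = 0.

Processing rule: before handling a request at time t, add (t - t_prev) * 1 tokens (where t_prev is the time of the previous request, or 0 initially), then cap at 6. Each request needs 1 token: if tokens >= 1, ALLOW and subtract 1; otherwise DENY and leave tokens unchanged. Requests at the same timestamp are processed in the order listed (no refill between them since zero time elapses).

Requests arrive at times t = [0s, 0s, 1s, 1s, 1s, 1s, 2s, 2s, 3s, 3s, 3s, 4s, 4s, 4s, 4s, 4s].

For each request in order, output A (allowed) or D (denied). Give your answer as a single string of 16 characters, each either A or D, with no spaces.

Answer: AAAAAAAAADDADDDD

Derivation:
Simulating step by step:
  req#1 t=0s: ALLOW
  req#2 t=0s: ALLOW
  req#3 t=1s: ALLOW
  req#4 t=1s: ALLOW
  req#5 t=1s: ALLOW
  req#6 t=1s: ALLOW
  req#7 t=2s: ALLOW
  req#8 t=2s: ALLOW
  req#9 t=3s: ALLOW
  req#10 t=3s: DENY
  req#11 t=3s: DENY
  req#12 t=4s: ALLOW
  req#13 t=4s: DENY
  req#14 t=4s: DENY
  req#15 t=4s: DENY
  req#16 t=4s: DENY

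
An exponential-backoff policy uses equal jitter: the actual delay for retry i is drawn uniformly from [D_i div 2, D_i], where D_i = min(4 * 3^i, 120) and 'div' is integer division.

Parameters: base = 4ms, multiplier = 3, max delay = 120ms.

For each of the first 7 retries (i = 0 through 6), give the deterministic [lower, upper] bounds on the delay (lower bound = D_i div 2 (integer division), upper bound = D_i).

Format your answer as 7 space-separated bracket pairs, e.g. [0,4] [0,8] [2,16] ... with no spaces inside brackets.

Computing bounds per retry:
  i=0: D_i=min(4*3^0,120)=4, bounds=[2,4]
  i=1: D_i=min(4*3^1,120)=12, bounds=[6,12]
  i=2: D_i=min(4*3^2,120)=36, bounds=[18,36]
  i=3: D_i=min(4*3^3,120)=108, bounds=[54,108]
  i=4: D_i=min(4*3^4,120)=120, bounds=[60,120]
  i=5: D_i=min(4*3^5,120)=120, bounds=[60,120]
  i=6: D_i=min(4*3^6,120)=120, bounds=[60,120]

Answer: [2,4] [6,12] [18,36] [54,108] [60,120] [60,120] [60,120]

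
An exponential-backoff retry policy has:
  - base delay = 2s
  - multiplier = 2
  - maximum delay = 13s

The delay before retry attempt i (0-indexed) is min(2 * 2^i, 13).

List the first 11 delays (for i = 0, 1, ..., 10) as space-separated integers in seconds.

Computing each delay:
  i=0: min(2*2^0, 13) = 2
  i=1: min(2*2^1, 13) = 4
  i=2: min(2*2^2, 13) = 8
  i=3: min(2*2^3, 13) = 13
  i=4: min(2*2^4, 13) = 13
  i=5: min(2*2^5, 13) = 13
  i=6: min(2*2^6, 13) = 13
  i=7: min(2*2^7, 13) = 13
  i=8: min(2*2^8, 13) = 13
  i=9: min(2*2^9, 13) = 13
  i=10: min(2*2^10, 13) = 13

Answer: 2 4 8 13 13 13 13 13 13 13 13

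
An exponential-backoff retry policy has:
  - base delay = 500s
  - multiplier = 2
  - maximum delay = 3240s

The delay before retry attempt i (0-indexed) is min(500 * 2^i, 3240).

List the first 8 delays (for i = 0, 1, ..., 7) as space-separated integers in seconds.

Answer: 500 1000 2000 3240 3240 3240 3240 3240

Derivation:
Computing each delay:
  i=0: min(500*2^0, 3240) = 500
  i=1: min(500*2^1, 3240) = 1000
  i=2: min(500*2^2, 3240) = 2000
  i=3: min(500*2^3, 3240) = 3240
  i=4: min(500*2^4, 3240) = 3240
  i=5: min(500*2^5, 3240) = 3240
  i=6: min(500*2^6, 3240) = 3240
  i=7: min(500*2^7, 3240) = 3240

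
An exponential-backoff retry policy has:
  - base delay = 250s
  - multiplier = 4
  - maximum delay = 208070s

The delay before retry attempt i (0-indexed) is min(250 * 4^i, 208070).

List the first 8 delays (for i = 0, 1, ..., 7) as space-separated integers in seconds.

Answer: 250 1000 4000 16000 64000 208070 208070 208070

Derivation:
Computing each delay:
  i=0: min(250*4^0, 208070) = 250
  i=1: min(250*4^1, 208070) = 1000
  i=2: min(250*4^2, 208070) = 4000
  i=3: min(250*4^3, 208070) = 16000
  i=4: min(250*4^4, 208070) = 64000
  i=5: min(250*4^5, 208070) = 208070
  i=6: min(250*4^6, 208070) = 208070
  i=7: min(250*4^7, 208070) = 208070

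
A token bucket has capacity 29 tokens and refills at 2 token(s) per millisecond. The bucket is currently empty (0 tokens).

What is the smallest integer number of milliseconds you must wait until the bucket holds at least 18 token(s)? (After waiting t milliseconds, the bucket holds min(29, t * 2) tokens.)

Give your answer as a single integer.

Need t * 2 >= 18, so t >= 18/2.
Smallest integer t = ceil(18/2) = 9.

Answer: 9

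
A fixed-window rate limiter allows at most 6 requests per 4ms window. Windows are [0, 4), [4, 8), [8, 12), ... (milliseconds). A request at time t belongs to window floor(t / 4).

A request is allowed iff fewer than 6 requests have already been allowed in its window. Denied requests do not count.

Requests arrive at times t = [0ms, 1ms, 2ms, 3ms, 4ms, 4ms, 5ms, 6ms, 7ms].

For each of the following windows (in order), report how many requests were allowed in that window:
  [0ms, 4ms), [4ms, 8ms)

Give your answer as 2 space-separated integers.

Processing requests:
  req#1 t=0ms (window 0): ALLOW
  req#2 t=1ms (window 0): ALLOW
  req#3 t=2ms (window 0): ALLOW
  req#4 t=3ms (window 0): ALLOW
  req#5 t=4ms (window 1): ALLOW
  req#6 t=4ms (window 1): ALLOW
  req#7 t=5ms (window 1): ALLOW
  req#8 t=6ms (window 1): ALLOW
  req#9 t=7ms (window 1): ALLOW

Allowed counts by window: 4 5

Answer: 4 5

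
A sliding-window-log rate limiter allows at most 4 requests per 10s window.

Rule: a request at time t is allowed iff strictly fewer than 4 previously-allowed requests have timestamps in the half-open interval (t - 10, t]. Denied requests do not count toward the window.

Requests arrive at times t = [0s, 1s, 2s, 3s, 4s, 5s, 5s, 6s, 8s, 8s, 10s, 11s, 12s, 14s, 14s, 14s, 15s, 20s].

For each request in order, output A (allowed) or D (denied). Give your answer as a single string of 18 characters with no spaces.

Answer: AAAADDDDDDAAAADDDA

Derivation:
Tracking allowed requests in the window:
  req#1 t=0s: ALLOW
  req#2 t=1s: ALLOW
  req#3 t=2s: ALLOW
  req#4 t=3s: ALLOW
  req#5 t=4s: DENY
  req#6 t=5s: DENY
  req#7 t=5s: DENY
  req#8 t=6s: DENY
  req#9 t=8s: DENY
  req#10 t=8s: DENY
  req#11 t=10s: ALLOW
  req#12 t=11s: ALLOW
  req#13 t=12s: ALLOW
  req#14 t=14s: ALLOW
  req#15 t=14s: DENY
  req#16 t=14s: DENY
  req#17 t=15s: DENY
  req#18 t=20s: ALLOW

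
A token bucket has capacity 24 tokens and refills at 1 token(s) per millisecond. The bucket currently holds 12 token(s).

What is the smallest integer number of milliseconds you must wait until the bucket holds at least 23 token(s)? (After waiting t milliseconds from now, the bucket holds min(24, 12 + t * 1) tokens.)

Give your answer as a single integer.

Answer: 11

Derivation:
Need 12 + t * 1 >= 23, so t >= 11/1.
Smallest integer t = ceil(11/1) = 11.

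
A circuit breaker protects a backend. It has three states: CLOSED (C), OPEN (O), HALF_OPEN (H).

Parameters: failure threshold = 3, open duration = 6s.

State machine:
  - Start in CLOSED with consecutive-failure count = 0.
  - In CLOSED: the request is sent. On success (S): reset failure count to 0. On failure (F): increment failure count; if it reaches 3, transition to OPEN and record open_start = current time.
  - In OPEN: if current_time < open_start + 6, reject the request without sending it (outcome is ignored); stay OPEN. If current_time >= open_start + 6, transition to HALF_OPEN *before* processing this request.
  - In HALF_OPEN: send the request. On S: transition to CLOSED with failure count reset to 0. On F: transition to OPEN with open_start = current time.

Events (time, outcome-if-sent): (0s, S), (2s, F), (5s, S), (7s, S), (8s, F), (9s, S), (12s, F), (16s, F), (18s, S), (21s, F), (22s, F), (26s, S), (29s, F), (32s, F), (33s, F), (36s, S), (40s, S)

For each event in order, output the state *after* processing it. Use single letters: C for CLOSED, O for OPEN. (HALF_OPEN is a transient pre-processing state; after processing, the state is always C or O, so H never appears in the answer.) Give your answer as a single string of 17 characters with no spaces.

Answer: CCCCCCCCCCCCCCOOC

Derivation:
State after each event:
  event#1 t=0s outcome=S: state=CLOSED
  event#2 t=2s outcome=F: state=CLOSED
  event#3 t=5s outcome=S: state=CLOSED
  event#4 t=7s outcome=S: state=CLOSED
  event#5 t=8s outcome=F: state=CLOSED
  event#6 t=9s outcome=S: state=CLOSED
  event#7 t=12s outcome=F: state=CLOSED
  event#8 t=16s outcome=F: state=CLOSED
  event#9 t=18s outcome=S: state=CLOSED
  event#10 t=21s outcome=F: state=CLOSED
  event#11 t=22s outcome=F: state=CLOSED
  event#12 t=26s outcome=S: state=CLOSED
  event#13 t=29s outcome=F: state=CLOSED
  event#14 t=32s outcome=F: state=CLOSED
  event#15 t=33s outcome=F: state=OPEN
  event#16 t=36s outcome=S: state=OPEN
  event#17 t=40s outcome=S: state=CLOSED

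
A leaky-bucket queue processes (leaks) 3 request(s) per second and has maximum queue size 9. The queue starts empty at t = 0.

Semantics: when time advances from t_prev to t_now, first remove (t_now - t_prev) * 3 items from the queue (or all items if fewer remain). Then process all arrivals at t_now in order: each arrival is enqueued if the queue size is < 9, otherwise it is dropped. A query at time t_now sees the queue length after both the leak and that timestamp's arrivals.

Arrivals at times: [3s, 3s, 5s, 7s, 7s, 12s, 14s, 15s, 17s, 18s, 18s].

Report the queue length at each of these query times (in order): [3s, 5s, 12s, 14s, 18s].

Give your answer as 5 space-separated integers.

Queue lengths at query times:
  query t=3s: backlog = 2
  query t=5s: backlog = 1
  query t=12s: backlog = 1
  query t=14s: backlog = 1
  query t=18s: backlog = 2

Answer: 2 1 1 1 2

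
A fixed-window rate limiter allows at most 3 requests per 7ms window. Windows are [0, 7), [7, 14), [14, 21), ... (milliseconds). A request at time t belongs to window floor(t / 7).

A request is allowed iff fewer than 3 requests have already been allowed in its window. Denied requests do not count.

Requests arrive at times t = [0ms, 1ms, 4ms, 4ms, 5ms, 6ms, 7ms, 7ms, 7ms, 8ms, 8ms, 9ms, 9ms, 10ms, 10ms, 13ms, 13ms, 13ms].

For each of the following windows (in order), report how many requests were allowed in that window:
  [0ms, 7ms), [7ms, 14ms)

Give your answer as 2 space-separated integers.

Processing requests:
  req#1 t=0ms (window 0): ALLOW
  req#2 t=1ms (window 0): ALLOW
  req#3 t=4ms (window 0): ALLOW
  req#4 t=4ms (window 0): DENY
  req#5 t=5ms (window 0): DENY
  req#6 t=6ms (window 0): DENY
  req#7 t=7ms (window 1): ALLOW
  req#8 t=7ms (window 1): ALLOW
  req#9 t=7ms (window 1): ALLOW
  req#10 t=8ms (window 1): DENY
  req#11 t=8ms (window 1): DENY
  req#12 t=9ms (window 1): DENY
  req#13 t=9ms (window 1): DENY
  req#14 t=10ms (window 1): DENY
  req#15 t=10ms (window 1): DENY
  req#16 t=13ms (window 1): DENY
  req#17 t=13ms (window 1): DENY
  req#18 t=13ms (window 1): DENY

Allowed counts by window: 3 3

Answer: 3 3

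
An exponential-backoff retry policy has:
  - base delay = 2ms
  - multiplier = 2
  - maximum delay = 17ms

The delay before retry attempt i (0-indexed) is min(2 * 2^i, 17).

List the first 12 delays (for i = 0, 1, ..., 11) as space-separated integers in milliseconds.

Computing each delay:
  i=0: min(2*2^0, 17) = 2
  i=1: min(2*2^1, 17) = 4
  i=2: min(2*2^2, 17) = 8
  i=3: min(2*2^3, 17) = 16
  i=4: min(2*2^4, 17) = 17
  i=5: min(2*2^5, 17) = 17
  i=6: min(2*2^6, 17) = 17
  i=7: min(2*2^7, 17) = 17
  i=8: min(2*2^8, 17) = 17
  i=9: min(2*2^9, 17) = 17
  i=10: min(2*2^10, 17) = 17
  i=11: min(2*2^11, 17) = 17

Answer: 2 4 8 16 17 17 17 17 17 17 17 17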